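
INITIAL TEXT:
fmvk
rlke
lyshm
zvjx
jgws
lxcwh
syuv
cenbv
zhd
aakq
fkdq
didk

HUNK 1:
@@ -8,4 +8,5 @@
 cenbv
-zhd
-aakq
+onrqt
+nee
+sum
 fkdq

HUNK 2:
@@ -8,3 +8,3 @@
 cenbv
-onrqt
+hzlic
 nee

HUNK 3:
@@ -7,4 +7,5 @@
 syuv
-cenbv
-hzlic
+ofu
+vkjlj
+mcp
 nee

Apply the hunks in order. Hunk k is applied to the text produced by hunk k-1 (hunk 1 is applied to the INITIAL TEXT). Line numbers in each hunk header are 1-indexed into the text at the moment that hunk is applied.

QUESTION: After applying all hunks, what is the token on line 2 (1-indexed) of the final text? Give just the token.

Answer: rlke

Derivation:
Hunk 1: at line 8 remove [zhd,aakq] add [onrqt,nee,sum] -> 13 lines: fmvk rlke lyshm zvjx jgws lxcwh syuv cenbv onrqt nee sum fkdq didk
Hunk 2: at line 8 remove [onrqt] add [hzlic] -> 13 lines: fmvk rlke lyshm zvjx jgws lxcwh syuv cenbv hzlic nee sum fkdq didk
Hunk 3: at line 7 remove [cenbv,hzlic] add [ofu,vkjlj,mcp] -> 14 lines: fmvk rlke lyshm zvjx jgws lxcwh syuv ofu vkjlj mcp nee sum fkdq didk
Final line 2: rlke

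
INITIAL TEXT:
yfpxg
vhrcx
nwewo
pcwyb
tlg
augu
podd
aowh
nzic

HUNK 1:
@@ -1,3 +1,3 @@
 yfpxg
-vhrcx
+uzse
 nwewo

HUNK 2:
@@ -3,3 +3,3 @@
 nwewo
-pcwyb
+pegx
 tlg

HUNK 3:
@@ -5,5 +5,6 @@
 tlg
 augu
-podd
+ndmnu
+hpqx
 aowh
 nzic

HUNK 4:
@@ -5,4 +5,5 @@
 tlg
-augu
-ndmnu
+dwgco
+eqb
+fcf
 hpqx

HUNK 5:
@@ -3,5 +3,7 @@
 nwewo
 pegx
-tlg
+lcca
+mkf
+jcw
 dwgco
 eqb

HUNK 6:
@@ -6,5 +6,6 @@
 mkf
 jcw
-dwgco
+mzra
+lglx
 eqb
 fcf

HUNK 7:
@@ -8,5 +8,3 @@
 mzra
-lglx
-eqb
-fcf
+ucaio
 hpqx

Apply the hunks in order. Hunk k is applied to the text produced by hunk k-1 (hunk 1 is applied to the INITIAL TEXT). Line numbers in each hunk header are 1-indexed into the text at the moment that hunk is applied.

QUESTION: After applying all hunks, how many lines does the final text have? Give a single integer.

Hunk 1: at line 1 remove [vhrcx] add [uzse] -> 9 lines: yfpxg uzse nwewo pcwyb tlg augu podd aowh nzic
Hunk 2: at line 3 remove [pcwyb] add [pegx] -> 9 lines: yfpxg uzse nwewo pegx tlg augu podd aowh nzic
Hunk 3: at line 5 remove [podd] add [ndmnu,hpqx] -> 10 lines: yfpxg uzse nwewo pegx tlg augu ndmnu hpqx aowh nzic
Hunk 4: at line 5 remove [augu,ndmnu] add [dwgco,eqb,fcf] -> 11 lines: yfpxg uzse nwewo pegx tlg dwgco eqb fcf hpqx aowh nzic
Hunk 5: at line 3 remove [tlg] add [lcca,mkf,jcw] -> 13 lines: yfpxg uzse nwewo pegx lcca mkf jcw dwgco eqb fcf hpqx aowh nzic
Hunk 6: at line 6 remove [dwgco] add [mzra,lglx] -> 14 lines: yfpxg uzse nwewo pegx lcca mkf jcw mzra lglx eqb fcf hpqx aowh nzic
Hunk 7: at line 8 remove [lglx,eqb,fcf] add [ucaio] -> 12 lines: yfpxg uzse nwewo pegx lcca mkf jcw mzra ucaio hpqx aowh nzic
Final line count: 12

Answer: 12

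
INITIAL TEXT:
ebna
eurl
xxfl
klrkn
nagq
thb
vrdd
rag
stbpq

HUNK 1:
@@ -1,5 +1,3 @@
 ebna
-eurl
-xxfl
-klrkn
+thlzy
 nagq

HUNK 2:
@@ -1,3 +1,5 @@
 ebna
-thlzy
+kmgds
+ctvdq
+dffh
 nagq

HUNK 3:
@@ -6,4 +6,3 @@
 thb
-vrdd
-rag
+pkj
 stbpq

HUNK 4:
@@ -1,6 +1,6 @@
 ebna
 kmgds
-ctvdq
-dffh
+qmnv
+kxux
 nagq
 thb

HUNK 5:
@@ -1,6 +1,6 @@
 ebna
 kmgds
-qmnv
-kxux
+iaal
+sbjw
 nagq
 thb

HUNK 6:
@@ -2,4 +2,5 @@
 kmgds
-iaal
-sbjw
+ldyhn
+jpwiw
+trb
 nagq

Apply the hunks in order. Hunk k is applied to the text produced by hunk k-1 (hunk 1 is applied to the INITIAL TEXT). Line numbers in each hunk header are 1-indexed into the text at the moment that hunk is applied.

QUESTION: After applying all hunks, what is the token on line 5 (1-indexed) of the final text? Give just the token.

Answer: trb

Derivation:
Hunk 1: at line 1 remove [eurl,xxfl,klrkn] add [thlzy] -> 7 lines: ebna thlzy nagq thb vrdd rag stbpq
Hunk 2: at line 1 remove [thlzy] add [kmgds,ctvdq,dffh] -> 9 lines: ebna kmgds ctvdq dffh nagq thb vrdd rag stbpq
Hunk 3: at line 6 remove [vrdd,rag] add [pkj] -> 8 lines: ebna kmgds ctvdq dffh nagq thb pkj stbpq
Hunk 4: at line 1 remove [ctvdq,dffh] add [qmnv,kxux] -> 8 lines: ebna kmgds qmnv kxux nagq thb pkj stbpq
Hunk 5: at line 1 remove [qmnv,kxux] add [iaal,sbjw] -> 8 lines: ebna kmgds iaal sbjw nagq thb pkj stbpq
Hunk 6: at line 2 remove [iaal,sbjw] add [ldyhn,jpwiw,trb] -> 9 lines: ebna kmgds ldyhn jpwiw trb nagq thb pkj stbpq
Final line 5: trb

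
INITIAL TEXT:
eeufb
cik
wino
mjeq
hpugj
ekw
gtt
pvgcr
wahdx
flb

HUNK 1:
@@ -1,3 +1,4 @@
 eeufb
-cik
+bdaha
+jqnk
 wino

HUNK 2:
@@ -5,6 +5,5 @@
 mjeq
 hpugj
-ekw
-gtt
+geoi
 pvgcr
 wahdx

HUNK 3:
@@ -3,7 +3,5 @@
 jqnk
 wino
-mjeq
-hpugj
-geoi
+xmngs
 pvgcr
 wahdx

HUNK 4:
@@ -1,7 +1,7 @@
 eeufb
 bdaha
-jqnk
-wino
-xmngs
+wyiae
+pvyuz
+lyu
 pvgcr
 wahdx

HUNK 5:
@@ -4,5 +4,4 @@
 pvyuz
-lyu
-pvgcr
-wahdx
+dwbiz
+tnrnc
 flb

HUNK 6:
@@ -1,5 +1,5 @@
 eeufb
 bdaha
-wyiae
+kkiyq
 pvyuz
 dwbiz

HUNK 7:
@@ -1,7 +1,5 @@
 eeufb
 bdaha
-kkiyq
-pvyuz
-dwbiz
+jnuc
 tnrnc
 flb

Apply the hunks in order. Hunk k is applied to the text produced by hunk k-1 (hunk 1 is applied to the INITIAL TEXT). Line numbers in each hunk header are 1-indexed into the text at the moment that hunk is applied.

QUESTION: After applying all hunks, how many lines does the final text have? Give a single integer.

Hunk 1: at line 1 remove [cik] add [bdaha,jqnk] -> 11 lines: eeufb bdaha jqnk wino mjeq hpugj ekw gtt pvgcr wahdx flb
Hunk 2: at line 5 remove [ekw,gtt] add [geoi] -> 10 lines: eeufb bdaha jqnk wino mjeq hpugj geoi pvgcr wahdx flb
Hunk 3: at line 3 remove [mjeq,hpugj,geoi] add [xmngs] -> 8 lines: eeufb bdaha jqnk wino xmngs pvgcr wahdx flb
Hunk 4: at line 1 remove [jqnk,wino,xmngs] add [wyiae,pvyuz,lyu] -> 8 lines: eeufb bdaha wyiae pvyuz lyu pvgcr wahdx flb
Hunk 5: at line 4 remove [lyu,pvgcr,wahdx] add [dwbiz,tnrnc] -> 7 lines: eeufb bdaha wyiae pvyuz dwbiz tnrnc flb
Hunk 6: at line 1 remove [wyiae] add [kkiyq] -> 7 lines: eeufb bdaha kkiyq pvyuz dwbiz tnrnc flb
Hunk 7: at line 1 remove [kkiyq,pvyuz,dwbiz] add [jnuc] -> 5 lines: eeufb bdaha jnuc tnrnc flb
Final line count: 5

Answer: 5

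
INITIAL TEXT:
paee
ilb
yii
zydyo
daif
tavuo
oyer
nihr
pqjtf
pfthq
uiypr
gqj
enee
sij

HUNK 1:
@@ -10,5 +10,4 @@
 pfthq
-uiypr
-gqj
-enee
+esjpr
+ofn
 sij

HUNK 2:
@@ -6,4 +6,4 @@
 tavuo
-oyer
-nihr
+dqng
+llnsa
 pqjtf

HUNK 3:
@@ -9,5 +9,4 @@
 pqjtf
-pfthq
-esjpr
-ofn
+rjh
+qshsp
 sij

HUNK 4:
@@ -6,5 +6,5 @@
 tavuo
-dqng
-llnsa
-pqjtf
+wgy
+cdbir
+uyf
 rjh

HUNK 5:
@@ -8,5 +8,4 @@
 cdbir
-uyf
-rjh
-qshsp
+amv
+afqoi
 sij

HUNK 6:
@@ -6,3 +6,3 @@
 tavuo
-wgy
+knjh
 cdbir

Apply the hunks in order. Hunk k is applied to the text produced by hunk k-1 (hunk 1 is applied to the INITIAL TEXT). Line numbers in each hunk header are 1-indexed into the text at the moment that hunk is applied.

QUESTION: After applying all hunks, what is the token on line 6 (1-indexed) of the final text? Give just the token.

Answer: tavuo

Derivation:
Hunk 1: at line 10 remove [uiypr,gqj,enee] add [esjpr,ofn] -> 13 lines: paee ilb yii zydyo daif tavuo oyer nihr pqjtf pfthq esjpr ofn sij
Hunk 2: at line 6 remove [oyer,nihr] add [dqng,llnsa] -> 13 lines: paee ilb yii zydyo daif tavuo dqng llnsa pqjtf pfthq esjpr ofn sij
Hunk 3: at line 9 remove [pfthq,esjpr,ofn] add [rjh,qshsp] -> 12 lines: paee ilb yii zydyo daif tavuo dqng llnsa pqjtf rjh qshsp sij
Hunk 4: at line 6 remove [dqng,llnsa,pqjtf] add [wgy,cdbir,uyf] -> 12 lines: paee ilb yii zydyo daif tavuo wgy cdbir uyf rjh qshsp sij
Hunk 5: at line 8 remove [uyf,rjh,qshsp] add [amv,afqoi] -> 11 lines: paee ilb yii zydyo daif tavuo wgy cdbir amv afqoi sij
Hunk 6: at line 6 remove [wgy] add [knjh] -> 11 lines: paee ilb yii zydyo daif tavuo knjh cdbir amv afqoi sij
Final line 6: tavuo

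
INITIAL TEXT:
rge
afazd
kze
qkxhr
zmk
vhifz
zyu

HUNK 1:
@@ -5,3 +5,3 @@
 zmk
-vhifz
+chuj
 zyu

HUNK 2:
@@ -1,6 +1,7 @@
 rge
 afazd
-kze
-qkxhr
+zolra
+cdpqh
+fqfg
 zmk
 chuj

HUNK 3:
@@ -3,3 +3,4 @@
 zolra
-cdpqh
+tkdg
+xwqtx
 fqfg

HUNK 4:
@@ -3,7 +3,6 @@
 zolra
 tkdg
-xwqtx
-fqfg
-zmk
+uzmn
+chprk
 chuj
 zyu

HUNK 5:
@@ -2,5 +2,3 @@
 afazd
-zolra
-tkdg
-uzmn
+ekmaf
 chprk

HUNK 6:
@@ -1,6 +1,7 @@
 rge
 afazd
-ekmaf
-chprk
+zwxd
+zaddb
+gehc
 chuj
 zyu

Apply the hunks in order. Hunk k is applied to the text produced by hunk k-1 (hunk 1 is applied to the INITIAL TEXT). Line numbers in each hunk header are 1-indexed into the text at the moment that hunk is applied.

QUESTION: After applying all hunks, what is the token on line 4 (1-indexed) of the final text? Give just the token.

Answer: zaddb

Derivation:
Hunk 1: at line 5 remove [vhifz] add [chuj] -> 7 lines: rge afazd kze qkxhr zmk chuj zyu
Hunk 2: at line 1 remove [kze,qkxhr] add [zolra,cdpqh,fqfg] -> 8 lines: rge afazd zolra cdpqh fqfg zmk chuj zyu
Hunk 3: at line 3 remove [cdpqh] add [tkdg,xwqtx] -> 9 lines: rge afazd zolra tkdg xwqtx fqfg zmk chuj zyu
Hunk 4: at line 3 remove [xwqtx,fqfg,zmk] add [uzmn,chprk] -> 8 lines: rge afazd zolra tkdg uzmn chprk chuj zyu
Hunk 5: at line 2 remove [zolra,tkdg,uzmn] add [ekmaf] -> 6 lines: rge afazd ekmaf chprk chuj zyu
Hunk 6: at line 1 remove [ekmaf,chprk] add [zwxd,zaddb,gehc] -> 7 lines: rge afazd zwxd zaddb gehc chuj zyu
Final line 4: zaddb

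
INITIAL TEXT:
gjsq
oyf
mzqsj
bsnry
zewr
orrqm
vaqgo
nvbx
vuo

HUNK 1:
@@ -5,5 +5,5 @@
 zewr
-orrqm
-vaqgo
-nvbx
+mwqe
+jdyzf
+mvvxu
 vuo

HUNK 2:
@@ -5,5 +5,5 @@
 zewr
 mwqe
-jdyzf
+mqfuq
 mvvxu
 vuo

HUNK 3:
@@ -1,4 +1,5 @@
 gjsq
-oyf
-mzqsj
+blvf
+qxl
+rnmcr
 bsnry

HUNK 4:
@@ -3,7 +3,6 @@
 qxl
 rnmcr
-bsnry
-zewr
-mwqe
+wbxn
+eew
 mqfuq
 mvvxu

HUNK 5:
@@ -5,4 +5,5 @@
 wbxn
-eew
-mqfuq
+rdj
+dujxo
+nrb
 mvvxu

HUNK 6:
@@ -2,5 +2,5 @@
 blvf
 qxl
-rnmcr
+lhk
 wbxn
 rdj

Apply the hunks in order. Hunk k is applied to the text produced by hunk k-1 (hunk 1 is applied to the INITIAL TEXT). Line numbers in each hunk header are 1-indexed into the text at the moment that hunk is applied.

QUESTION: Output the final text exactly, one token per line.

Answer: gjsq
blvf
qxl
lhk
wbxn
rdj
dujxo
nrb
mvvxu
vuo

Derivation:
Hunk 1: at line 5 remove [orrqm,vaqgo,nvbx] add [mwqe,jdyzf,mvvxu] -> 9 lines: gjsq oyf mzqsj bsnry zewr mwqe jdyzf mvvxu vuo
Hunk 2: at line 5 remove [jdyzf] add [mqfuq] -> 9 lines: gjsq oyf mzqsj bsnry zewr mwqe mqfuq mvvxu vuo
Hunk 3: at line 1 remove [oyf,mzqsj] add [blvf,qxl,rnmcr] -> 10 lines: gjsq blvf qxl rnmcr bsnry zewr mwqe mqfuq mvvxu vuo
Hunk 4: at line 3 remove [bsnry,zewr,mwqe] add [wbxn,eew] -> 9 lines: gjsq blvf qxl rnmcr wbxn eew mqfuq mvvxu vuo
Hunk 5: at line 5 remove [eew,mqfuq] add [rdj,dujxo,nrb] -> 10 lines: gjsq blvf qxl rnmcr wbxn rdj dujxo nrb mvvxu vuo
Hunk 6: at line 2 remove [rnmcr] add [lhk] -> 10 lines: gjsq blvf qxl lhk wbxn rdj dujxo nrb mvvxu vuo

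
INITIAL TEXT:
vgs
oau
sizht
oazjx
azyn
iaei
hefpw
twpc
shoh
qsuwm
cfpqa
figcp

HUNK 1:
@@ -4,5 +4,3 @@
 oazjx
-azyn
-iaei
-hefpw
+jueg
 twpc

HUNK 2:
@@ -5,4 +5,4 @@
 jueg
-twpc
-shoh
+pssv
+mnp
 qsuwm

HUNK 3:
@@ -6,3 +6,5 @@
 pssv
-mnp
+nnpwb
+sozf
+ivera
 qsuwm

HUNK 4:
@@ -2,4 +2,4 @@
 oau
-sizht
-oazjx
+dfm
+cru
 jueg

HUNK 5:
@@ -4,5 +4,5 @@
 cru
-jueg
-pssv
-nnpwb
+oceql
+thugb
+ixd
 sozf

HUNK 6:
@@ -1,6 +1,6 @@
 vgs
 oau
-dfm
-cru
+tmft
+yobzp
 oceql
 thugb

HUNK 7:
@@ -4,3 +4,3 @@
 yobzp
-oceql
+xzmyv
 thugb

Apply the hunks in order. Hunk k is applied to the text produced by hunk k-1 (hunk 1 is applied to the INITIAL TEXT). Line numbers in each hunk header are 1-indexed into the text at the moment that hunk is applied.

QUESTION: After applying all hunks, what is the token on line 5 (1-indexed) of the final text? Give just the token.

Answer: xzmyv

Derivation:
Hunk 1: at line 4 remove [azyn,iaei,hefpw] add [jueg] -> 10 lines: vgs oau sizht oazjx jueg twpc shoh qsuwm cfpqa figcp
Hunk 2: at line 5 remove [twpc,shoh] add [pssv,mnp] -> 10 lines: vgs oau sizht oazjx jueg pssv mnp qsuwm cfpqa figcp
Hunk 3: at line 6 remove [mnp] add [nnpwb,sozf,ivera] -> 12 lines: vgs oau sizht oazjx jueg pssv nnpwb sozf ivera qsuwm cfpqa figcp
Hunk 4: at line 2 remove [sizht,oazjx] add [dfm,cru] -> 12 lines: vgs oau dfm cru jueg pssv nnpwb sozf ivera qsuwm cfpqa figcp
Hunk 5: at line 4 remove [jueg,pssv,nnpwb] add [oceql,thugb,ixd] -> 12 lines: vgs oau dfm cru oceql thugb ixd sozf ivera qsuwm cfpqa figcp
Hunk 6: at line 1 remove [dfm,cru] add [tmft,yobzp] -> 12 lines: vgs oau tmft yobzp oceql thugb ixd sozf ivera qsuwm cfpqa figcp
Hunk 7: at line 4 remove [oceql] add [xzmyv] -> 12 lines: vgs oau tmft yobzp xzmyv thugb ixd sozf ivera qsuwm cfpqa figcp
Final line 5: xzmyv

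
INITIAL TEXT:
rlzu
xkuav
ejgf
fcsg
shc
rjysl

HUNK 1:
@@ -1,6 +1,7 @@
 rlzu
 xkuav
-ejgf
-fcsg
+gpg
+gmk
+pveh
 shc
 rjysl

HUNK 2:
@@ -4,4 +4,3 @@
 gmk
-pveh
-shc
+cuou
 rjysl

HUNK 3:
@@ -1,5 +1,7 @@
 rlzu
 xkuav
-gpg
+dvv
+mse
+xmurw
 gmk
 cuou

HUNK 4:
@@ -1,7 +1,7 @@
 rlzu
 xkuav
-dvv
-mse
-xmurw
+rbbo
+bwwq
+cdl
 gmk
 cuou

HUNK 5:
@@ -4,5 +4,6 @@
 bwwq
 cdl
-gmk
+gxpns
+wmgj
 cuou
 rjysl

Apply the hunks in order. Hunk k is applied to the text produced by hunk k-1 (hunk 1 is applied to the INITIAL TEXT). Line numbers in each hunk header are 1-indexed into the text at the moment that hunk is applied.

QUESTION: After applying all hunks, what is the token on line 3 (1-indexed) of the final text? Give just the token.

Answer: rbbo

Derivation:
Hunk 1: at line 1 remove [ejgf,fcsg] add [gpg,gmk,pveh] -> 7 lines: rlzu xkuav gpg gmk pveh shc rjysl
Hunk 2: at line 4 remove [pveh,shc] add [cuou] -> 6 lines: rlzu xkuav gpg gmk cuou rjysl
Hunk 3: at line 1 remove [gpg] add [dvv,mse,xmurw] -> 8 lines: rlzu xkuav dvv mse xmurw gmk cuou rjysl
Hunk 4: at line 1 remove [dvv,mse,xmurw] add [rbbo,bwwq,cdl] -> 8 lines: rlzu xkuav rbbo bwwq cdl gmk cuou rjysl
Hunk 5: at line 4 remove [gmk] add [gxpns,wmgj] -> 9 lines: rlzu xkuav rbbo bwwq cdl gxpns wmgj cuou rjysl
Final line 3: rbbo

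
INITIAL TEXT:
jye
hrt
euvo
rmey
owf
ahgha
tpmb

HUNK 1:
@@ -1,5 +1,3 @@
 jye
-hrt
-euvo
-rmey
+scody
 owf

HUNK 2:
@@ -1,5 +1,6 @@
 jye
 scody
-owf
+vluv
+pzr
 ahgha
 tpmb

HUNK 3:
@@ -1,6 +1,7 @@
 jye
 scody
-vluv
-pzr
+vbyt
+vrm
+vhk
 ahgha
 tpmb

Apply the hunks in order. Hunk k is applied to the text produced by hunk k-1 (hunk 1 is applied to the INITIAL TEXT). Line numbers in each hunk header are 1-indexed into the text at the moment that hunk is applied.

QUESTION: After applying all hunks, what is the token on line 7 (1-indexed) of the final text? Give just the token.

Hunk 1: at line 1 remove [hrt,euvo,rmey] add [scody] -> 5 lines: jye scody owf ahgha tpmb
Hunk 2: at line 1 remove [owf] add [vluv,pzr] -> 6 lines: jye scody vluv pzr ahgha tpmb
Hunk 3: at line 1 remove [vluv,pzr] add [vbyt,vrm,vhk] -> 7 lines: jye scody vbyt vrm vhk ahgha tpmb
Final line 7: tpmb

Answer: tpmb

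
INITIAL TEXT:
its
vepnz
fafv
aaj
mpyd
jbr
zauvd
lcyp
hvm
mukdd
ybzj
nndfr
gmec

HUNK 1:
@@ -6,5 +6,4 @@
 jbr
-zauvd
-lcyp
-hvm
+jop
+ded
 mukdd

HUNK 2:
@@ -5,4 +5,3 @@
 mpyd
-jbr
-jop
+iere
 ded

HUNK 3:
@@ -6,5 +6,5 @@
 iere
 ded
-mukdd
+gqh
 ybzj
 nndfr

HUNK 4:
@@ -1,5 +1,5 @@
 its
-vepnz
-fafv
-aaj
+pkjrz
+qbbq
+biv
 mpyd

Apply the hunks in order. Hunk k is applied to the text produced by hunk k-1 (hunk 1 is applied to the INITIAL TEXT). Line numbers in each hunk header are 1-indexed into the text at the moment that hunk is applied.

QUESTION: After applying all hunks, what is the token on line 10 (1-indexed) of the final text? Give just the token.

Hunk 1: at line 6 remove [zauvd,lcyp,hvm] add [jop,ded] -> 12 lines: its vepnz fafv aaj mpyd jbr jop ded mukdd ybzj nndfr gmec
Hunk 2: at line 5 remove [jbr,jop] add [iere] -> 11 lines: its vepnz fafv aaj mpyd iere ded mukdd ybzj nndfr gmec
Hunk 3: at line 6 remove [mukdd] add [gqh] -> 11 lines: its vepnz fafv aaj mpyd iere ded gqh ybzj nndfr gmec
Hunk 4: at line 1 remove [vepnz,fafv,aaj] add [pkjrz,qbbq,biv] -> 11 lines: its pkjrz qbbq biv mpyd iere ded gqh ybzj nndfr gmec
Final line 10: nndfr

Answer: nndfr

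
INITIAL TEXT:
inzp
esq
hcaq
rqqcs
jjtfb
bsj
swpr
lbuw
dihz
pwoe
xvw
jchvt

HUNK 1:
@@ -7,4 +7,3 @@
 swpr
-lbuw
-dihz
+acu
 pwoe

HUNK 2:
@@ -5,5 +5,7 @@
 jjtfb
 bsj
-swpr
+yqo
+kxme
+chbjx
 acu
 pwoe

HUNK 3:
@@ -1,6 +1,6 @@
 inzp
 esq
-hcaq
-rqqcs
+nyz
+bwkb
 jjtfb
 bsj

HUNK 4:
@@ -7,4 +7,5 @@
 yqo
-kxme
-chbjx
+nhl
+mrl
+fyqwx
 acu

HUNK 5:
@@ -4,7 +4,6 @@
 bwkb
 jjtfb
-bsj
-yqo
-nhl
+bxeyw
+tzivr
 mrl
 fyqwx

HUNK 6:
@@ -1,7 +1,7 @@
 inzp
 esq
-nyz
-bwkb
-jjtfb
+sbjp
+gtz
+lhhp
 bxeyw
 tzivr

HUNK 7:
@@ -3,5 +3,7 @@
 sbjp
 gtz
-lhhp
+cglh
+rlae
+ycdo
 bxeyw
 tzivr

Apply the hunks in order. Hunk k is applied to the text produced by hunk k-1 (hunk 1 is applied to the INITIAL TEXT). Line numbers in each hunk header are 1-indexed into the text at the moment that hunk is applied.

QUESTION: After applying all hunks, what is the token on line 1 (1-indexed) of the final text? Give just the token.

Hunk 1: at line 7 remove [lbuw,dihz] add [acu] -> 11 lines: inzp esq hcaq rqqcs jjtfb bsj swpr acu pwoe xvw jchvt
Hunk 2: at line 5 remove [swpr] add [yqo,kxme,chbjx] -> 13 lines: inzp esq hcaq rqqcs jjtfb bsj yqo kxme chbjx acu pwoe xvw jchvt
Hunk 3: at line 1 remove [hcaq,rqqcs] add [nyz,bwkb] -> 13 lines: inzp esq nyz bwkb jjtfb bsj yqo kxme chbjx acu pwoe xvw jchvt
Hunk 4: at line 7 remove [kxme,chbjx] add [nhl,mrl,fyqwx] -> 14 lines: inzp esq nyz bwkb jjtfb bsj yqo nhl mrl fyqwx acu pwoe xvw jchvt
Hunk 5: at line 4 remove [bsj,yqo,nhl] add [bxeyw,tzivr] -> 13 lines: inzp esq nyz bwkb jjtfb bxeyw tzivr mrl fyqwx acu pwoe xvw jchvt
Hunk 6: at line 1 remove [nyz,bwkb,jjtfb] add [sbjp,gtz,lhhp] -> 13 lines: inzp esq sbjp gtz lhhp bxeyw tzivr mrl fyqwx acu pwoe xvw jchvt
Hunk 7: at line 3 remove [lhhp] add [cglh,rlae,ycdo] -> 15 lines: inzp esq sbjp gtz cglh rlae ycdo bxeyw tzivr mrl fyqwx acu pwoe xvw jchvt
Final line 1: inzp

Answer: inzp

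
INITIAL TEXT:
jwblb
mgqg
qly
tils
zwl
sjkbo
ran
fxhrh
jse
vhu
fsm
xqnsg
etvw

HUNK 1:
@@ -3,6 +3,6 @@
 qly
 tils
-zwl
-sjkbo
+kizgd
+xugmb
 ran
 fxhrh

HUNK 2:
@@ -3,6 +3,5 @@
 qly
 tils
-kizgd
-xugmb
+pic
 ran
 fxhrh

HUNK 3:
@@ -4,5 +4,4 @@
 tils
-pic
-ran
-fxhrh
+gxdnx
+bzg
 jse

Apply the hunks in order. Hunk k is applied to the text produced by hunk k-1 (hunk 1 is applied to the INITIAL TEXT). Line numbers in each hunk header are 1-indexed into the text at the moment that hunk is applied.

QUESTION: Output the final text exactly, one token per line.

Answer: jwblb
mgqg
qly
tils
gxdnx
bzg
jse
vhu
fsm
xqnsg
etvw

Derivation:
Hunk 1: at line 3 remove [zwl,sjkbo] add [kizgd,xugmb] -> 13 lines: jwblb mgqg qly tils kizgd xugmb ran fxhrh jse vhu fsm xqnsg etvw
Hunk 2: at line 3 remove [kizgd,xugmb] add [pic] -> 12 lines: jwblb mgqg qly tils pic ran fxhrh jse vhu fsm xqnsg etvw
Hunk 3: at line 4 remove [pic,ran,fxhrh] add [gxdnx,bzg] -> 11 lines: jwblb mgqg qly tils gxdnx bzg jse vhu fsm xqnsg etvw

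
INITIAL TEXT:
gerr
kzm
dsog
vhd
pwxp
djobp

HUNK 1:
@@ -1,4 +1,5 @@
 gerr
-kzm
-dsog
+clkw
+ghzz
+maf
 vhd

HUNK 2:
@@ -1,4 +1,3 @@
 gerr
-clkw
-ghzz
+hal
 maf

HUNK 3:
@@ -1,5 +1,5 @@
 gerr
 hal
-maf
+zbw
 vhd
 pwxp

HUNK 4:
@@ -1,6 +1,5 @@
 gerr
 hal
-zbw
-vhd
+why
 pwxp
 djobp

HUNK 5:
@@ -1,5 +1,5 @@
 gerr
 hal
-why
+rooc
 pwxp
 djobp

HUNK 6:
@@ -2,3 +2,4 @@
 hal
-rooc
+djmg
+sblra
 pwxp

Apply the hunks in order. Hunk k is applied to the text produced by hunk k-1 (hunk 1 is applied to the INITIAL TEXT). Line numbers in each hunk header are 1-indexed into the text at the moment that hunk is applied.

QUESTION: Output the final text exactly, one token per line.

Answer: gerr
hal
djmg
sblra
pwxp
djobp

Derivation:
Hunk 1: at line 1 remove [kzm,dsog] add [clkw,ghzz,maf] -> 7 lines: gerr clkw ghzz maf vhd pwxp djobp
Hunk 2: at line 1 remove [clkw,ghzz] add [hal] -> 6 lines: gerr hal maf vhd pwxp djobp
Hunk 3: at line 1 remove [maf] add [zbw] -> 6 lines: gerr hal zbw vhd pwxp djobp
Hunk 4: at line 1 remove [zbw,vhd] add [why] -> 5 lines: gerr hal why pwxp djobp
Hunk 5: at line 1 remove [why] add [rooc] -> 5 lines: gerr hal rooc pwxp djobp
Hunk 6: at line 2 remove [rooc] add [djmg,sblra] -> 6 lines: gerr hal djmg sblra pwxp djobp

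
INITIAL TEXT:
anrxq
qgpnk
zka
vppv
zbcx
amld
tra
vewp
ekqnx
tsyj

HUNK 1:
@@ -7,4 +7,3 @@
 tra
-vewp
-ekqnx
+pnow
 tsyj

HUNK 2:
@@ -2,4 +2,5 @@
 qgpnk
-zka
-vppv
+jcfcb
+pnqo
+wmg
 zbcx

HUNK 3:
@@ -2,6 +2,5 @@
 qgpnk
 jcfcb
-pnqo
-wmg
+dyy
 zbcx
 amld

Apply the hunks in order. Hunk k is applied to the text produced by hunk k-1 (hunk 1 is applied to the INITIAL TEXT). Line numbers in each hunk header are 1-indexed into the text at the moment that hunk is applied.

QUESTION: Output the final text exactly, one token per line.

Answer: anrxq
qgpnk
jcfcb
dyy
zbcx
amld
tra
pnow
tsyj

Derivation:
Hunk 1: at line 7 remove [vewp,ekqnx] add [pnow] -> 9 lines: anrxq qgpnk zka vppv zbcx amld tra pnow tsyj
Hunk 2: at line 2 remove [zka,vppv] add [jcfcb,pnqo,wmg] -> 10 lines: anrxq qgpnk jcfcb pnqo wmg zbcx amld tra pnow tsyj
Hunk 3: at line 2 remove [pnqo,wmg] add [dyy] -> 9 lines: anrxq qgpnk jcfcb dyy zbcx amld tra pnow tsyj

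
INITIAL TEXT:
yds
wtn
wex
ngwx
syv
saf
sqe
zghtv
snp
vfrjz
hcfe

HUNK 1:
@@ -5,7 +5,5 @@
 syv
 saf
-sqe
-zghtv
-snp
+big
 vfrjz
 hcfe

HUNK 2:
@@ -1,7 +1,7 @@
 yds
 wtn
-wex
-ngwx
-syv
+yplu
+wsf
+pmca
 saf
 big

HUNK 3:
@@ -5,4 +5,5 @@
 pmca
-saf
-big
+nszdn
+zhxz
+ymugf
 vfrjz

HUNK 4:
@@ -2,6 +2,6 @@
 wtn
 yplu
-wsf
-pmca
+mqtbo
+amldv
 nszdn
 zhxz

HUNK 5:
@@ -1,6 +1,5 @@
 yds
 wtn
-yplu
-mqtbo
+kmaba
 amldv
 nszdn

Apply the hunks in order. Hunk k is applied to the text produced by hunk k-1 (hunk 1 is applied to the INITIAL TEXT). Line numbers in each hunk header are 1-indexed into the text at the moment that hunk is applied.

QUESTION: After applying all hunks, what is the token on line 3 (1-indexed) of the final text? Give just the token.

Hunk 1: at line 5 remove [sqe,zghtv,snp] add [big] -> 9 lines: yds wtn wex ngwx syv saf big vfrjz hcfe
Hunk 2: at line 1 remove [wex,ngwx,syv] add [yplu,wsf,pmca] -> 9 lines: yds wtn yplu wsf pmca saf big vfrjz hcfe
Hunk 3: at line 5 remove [saf,big] add [nszdn,zhxz,ymugf] -> 10 lines: yds wtn yplu wsf pmca nszdn zhxz ymugf vfrjz hcfe
Hunk 4: at line 2 remove [wsf,pmca] add [mqtbo,amldv] -> 10 lines: yds wtn yplu mqtbo amldv nszdn zhxz ymugf vfrjz hcfe
Hunk 5: at line 1 remove [yplu,mqtbo] add [kmaba] -> 9 lines: yds wtn kmaba amldv nszdn zhxz ymugf vfrjz hcfe
Final line 3: kmaba

Answer: kmaba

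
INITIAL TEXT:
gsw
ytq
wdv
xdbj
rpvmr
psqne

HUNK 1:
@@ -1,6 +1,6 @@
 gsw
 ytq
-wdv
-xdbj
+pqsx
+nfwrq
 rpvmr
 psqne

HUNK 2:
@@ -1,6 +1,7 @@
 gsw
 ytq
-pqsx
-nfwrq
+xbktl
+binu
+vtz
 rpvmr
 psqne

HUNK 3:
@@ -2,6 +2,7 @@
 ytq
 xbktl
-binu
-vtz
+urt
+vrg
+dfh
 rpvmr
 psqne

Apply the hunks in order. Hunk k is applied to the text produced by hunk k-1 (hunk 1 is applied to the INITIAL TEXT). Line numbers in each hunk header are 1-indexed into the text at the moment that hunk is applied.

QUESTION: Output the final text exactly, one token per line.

Hunk 1: at line 1 remove [wdv,xdbj] add [pqsx,nfwrq] -> 6 lines: gsw ytq pqsx nfwrq rpvmr psqne
Hunk 2: at line 1 remove [pqsx,nfwrq] add [xbktl,binu,vtz] -> 7 lines: gsw ytq xbktl binu vtz rpvmr psqne
Hunk 3: at line 2 remove [binu,vtz] add [urt,vrg,dfh] -> 8 lines: gsw ytq xbktl urt vrg dfh rpvmr psqne

Answer: gsw
ytq
xbktl
urt
vrg
dfh
rpvmr
psqne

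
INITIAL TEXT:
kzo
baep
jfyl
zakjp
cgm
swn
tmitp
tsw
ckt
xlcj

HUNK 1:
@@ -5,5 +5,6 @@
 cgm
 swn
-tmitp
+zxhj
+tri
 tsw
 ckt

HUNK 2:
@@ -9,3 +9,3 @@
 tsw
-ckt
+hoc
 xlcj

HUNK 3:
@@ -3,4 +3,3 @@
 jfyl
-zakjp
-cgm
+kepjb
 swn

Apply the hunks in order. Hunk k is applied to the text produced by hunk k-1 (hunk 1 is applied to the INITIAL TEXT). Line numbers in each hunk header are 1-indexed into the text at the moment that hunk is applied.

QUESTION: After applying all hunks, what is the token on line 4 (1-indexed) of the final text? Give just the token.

Hunk 1: at line 5 remove [tmitp] add [zxhj,tri] -> 11 lines: kzo baep jfyl zakjp cgm swn zxhj tri tsw ckt xlcj
Hunk 2: at line 9 remove [ckt] add [hoc] -> 11 lines: kzo baep jfyl zakjp cgm swn zxhj tri tsw hoc xlcj
Hunk 3: at line 3 remove [zakjp,cgm] add [kepjb] -> 10 lines: kzo baep jfyl kepjb swn zxhj tri tsw hoc xlcj
Final line 4: kepjb

Answer: kepjb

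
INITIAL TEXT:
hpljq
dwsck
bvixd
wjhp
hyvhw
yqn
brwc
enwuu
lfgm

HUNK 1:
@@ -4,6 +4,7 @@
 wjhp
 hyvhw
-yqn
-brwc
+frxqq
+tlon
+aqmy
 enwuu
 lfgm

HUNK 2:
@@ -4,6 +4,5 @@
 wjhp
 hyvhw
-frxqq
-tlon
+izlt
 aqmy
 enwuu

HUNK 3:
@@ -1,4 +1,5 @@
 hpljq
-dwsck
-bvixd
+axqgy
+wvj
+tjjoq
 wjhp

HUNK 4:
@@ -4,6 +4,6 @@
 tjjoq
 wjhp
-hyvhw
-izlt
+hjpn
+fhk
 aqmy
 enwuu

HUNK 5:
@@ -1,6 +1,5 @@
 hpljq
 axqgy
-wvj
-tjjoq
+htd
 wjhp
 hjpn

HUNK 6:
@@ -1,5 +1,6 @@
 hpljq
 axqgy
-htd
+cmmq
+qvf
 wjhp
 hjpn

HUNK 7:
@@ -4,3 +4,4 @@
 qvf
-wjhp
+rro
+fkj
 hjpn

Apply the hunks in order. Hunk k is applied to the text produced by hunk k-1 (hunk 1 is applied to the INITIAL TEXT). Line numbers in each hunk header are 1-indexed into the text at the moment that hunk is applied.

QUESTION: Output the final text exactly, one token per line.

Hunk 1: at line 4 remove [yqn,brwc] add [frxqq,tlon,aqmy] -> 10 lines: hpljq dwsck bvixd wjhp hyvhw frxqq tlon aqmy enwuu lfgm
Hunk 2: at line 4 remove [frxqq,tlon] add [izlt] -> 9 lines: hpljq dwsck bvixd wjhp hyvhw izlt aqmy enwuu lfgm
Hunk 3: at line 1 remove [dwsck,bvixd] add [axqgy,wvj,tjjoq] -> 10 lines: hpljq axqgy wvj tjjoq wjhp hyvhw izlt aqmy enwuu lfgm
Hunk 4: at line 4 remove [hyvhw,izlt] add [hjpn,fhk] -> 10 lines: hpljq axqgy wvj tjjoq wjhp hjpn fhk aqmy enwuu lfgm
Hunk 5: at line 1 remove [wvj,tjjoq] add [htd] -> 9 lines: hpljq axqgy htd wjhp hjpn fhk aqmy enwuu lfgm
Hunk 6: at line 1 remove [htd] add [cmmq,qvf] -> 10 lines: hpljq axqgy cmmq qvf wjhp hjpn fhk aqmy enwuu lfgm
Hunk 7: at line 4 remove [wjhp] add [rro,fkj] -> 11 lines: hpljq axqgy cmmq qvf rro fkj hjpn fhk aqmy enwuu lfgm

Answer: hpljq
axqgy
cmmq
qvf
rro
fkj
hjpn
fhk
aqmy
enwuu
lfgm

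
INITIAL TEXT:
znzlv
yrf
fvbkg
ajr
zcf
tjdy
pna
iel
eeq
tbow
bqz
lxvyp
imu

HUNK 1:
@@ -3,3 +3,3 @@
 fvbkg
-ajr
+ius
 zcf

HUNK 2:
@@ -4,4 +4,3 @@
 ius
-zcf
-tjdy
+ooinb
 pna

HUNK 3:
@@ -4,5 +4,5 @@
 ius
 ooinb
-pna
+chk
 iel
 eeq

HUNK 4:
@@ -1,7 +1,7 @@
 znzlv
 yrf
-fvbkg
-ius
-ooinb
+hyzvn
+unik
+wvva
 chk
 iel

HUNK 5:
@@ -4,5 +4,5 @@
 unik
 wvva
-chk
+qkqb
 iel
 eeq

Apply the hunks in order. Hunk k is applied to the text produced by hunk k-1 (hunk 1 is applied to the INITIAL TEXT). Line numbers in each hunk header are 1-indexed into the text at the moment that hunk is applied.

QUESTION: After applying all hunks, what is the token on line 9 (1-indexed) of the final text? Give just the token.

Hunk 1: at line 3 remove [ajr] add [ius] -> 13 lines: znzlv yrf fvbkg ius zcf tjdy pna iel eeq tbow bqz lxvyp imu
Hunk 2: at line 4 remove [zcf,tjdy] add [ooinb] -> 12 lines: znzlv yrf fvbkg ius ooinb pna iel eeq tbow bqz lxvyp imu
Hunk 3: at line 4 remove [pna] add [chk] -> 12 lines: znzlv yrf fvbkg ius ooinb chk iel eeq tbow bqz lxvyp imu
Hunk 4: at line 1 remove [fvbkg,ius,ooinb] add [hyzvn,unik,wvva] -> 12 lines: znzlv yrf hyzvn unik wvva chk iel eeq tbow bqz lxvyp imu
Hunk 5: at line 4 remove [chk] add [qkqb] -> 12 lines: znzlv yrf hyzvn unik wvva qkqb iel eeq tbow bqz lxvyp imu
Final line 9: tbow

Answer: tbow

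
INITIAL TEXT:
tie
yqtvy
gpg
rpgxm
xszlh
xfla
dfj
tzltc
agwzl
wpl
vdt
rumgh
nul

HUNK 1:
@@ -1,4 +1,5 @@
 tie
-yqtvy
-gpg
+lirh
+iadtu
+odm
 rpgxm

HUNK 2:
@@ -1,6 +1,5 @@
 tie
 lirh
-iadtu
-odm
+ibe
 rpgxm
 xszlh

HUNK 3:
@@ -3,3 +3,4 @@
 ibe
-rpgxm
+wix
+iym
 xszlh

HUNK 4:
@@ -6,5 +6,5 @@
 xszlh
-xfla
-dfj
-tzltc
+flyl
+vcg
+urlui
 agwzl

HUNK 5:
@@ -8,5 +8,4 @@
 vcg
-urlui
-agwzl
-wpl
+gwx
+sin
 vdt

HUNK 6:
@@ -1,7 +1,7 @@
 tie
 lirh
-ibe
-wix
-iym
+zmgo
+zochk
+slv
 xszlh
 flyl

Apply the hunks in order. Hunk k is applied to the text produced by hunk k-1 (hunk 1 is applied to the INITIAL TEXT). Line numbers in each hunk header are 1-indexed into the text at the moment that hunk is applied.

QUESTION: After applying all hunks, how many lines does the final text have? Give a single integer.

Answer: 13

Derivation:
Hunk 1: at line 1 remove [yqtvy,gpg] add [lirh,iadtu,odm] -> 14 lines: tie lirh iadtu odm rpgxm xszlh xfla dfj tzltc agwzl wpl vdt rumgh nul
Hunk 2: at line 1 remove [iadtu,odm] add [ibe] -> 13 lines: tie lirh ibe rpgxm xszlh xfla dfj tzltc agwzl wpl vdt rumgh nul
Hunk 3: at line 3 remove [rpgxm] add [wix,iym] -> 14 lines: tie lirh ibe wix iym xszlh xfla dfj tzltc agwzl wpl vdt rumgh nul
Hunk 4: at line 6 remove [xfla,dfj,tzltc] add [flyl,vcg,urlui] -> 14 lines: tie lirh ibe wix iym xszlh flyl vcg urlui agwzl wpl vdt rumgh nul
Hunk 5: at line 8 remove [urlui,agwzl,wpl] add [gwx,sin] -> 13 lines: tie lirh ibe wix iym xszlh flyl vcg gwx sin vdt rumgh nul
Hunk 6: at line 1 remove [ibe,wix,iym] add [zmgo,zochk,slv] -> 13 lines: tie lirh zmgo zochk slv xszlh flyl vcg gwx sin vdt rumgh nul
Final line count: 13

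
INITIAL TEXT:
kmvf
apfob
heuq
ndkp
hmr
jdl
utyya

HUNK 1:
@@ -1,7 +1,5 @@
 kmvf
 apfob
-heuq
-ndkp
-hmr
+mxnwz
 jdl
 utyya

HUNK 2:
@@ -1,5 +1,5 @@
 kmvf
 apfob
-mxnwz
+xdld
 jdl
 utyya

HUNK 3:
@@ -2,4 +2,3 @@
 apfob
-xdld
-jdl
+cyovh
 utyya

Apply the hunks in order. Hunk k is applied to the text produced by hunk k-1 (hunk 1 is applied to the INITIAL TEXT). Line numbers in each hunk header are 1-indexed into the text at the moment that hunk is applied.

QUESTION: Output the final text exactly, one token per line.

Answer: kmvf
apfob
cyovh
utyya

Derivation:
Hunk 1: at line 1 remove [heuq,ndkp,hmr] add [mxnwz] -> 5 lines: kmvf apfob mxnwz jdl utyya
Hunk 2: at line 1 remove [mxnwz] add [xdld] -> 5 lines: kmvf apfob xdld jdl utyya
Hunk 3: at line 2 remove [xdld,jdl] add [cyovh] -> 4 lines: kmvf apfob cyovh utyya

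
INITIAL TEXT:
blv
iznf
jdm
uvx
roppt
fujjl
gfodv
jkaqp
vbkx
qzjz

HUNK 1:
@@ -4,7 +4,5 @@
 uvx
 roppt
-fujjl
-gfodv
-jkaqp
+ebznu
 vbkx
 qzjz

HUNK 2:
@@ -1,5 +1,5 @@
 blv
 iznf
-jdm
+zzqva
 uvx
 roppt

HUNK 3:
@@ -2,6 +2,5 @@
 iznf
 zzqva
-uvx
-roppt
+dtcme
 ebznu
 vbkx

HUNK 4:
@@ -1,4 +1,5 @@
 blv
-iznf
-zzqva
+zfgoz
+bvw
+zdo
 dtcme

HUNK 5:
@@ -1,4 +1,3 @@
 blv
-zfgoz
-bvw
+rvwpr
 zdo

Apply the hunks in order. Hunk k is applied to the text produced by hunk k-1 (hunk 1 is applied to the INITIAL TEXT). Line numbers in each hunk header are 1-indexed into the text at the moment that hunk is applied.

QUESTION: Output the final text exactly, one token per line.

Hunk 1: at line 4 remove [fujjl,gfodv,jkaqp] add [ebznu] -> 8 lines: blv iznf jdm uvx roppt ebznu vbkx qzjz
Hunk 2: at line 1 remove [jdm] add [zzqva] -> 8 lines: blv iznf zzqva uvx roppt ebznu vbkx qzjz
Hunk 3: at line 2 remove [uvx,roppt] add [dtcme] -> 7 lines: blv iznf zzqva dtcme ebznu vbkx qzjz
Hunk 4: at line 1 remove [iznf,zzqva] add [zfgoz,bvw,zdo] -> 8 lines: blv zfgoz bvw zdo dtcme ebznu vbkx qzjz
Hunk 5: at line 1 remove [zfgoz,bvw] add [rvwpr] -> 7 lines: blv rvwpr zdo dtcme ebznu vbkx qzjz

Answer: blv
rvwpr
zdo
dtcme
ebznu
vbkx
qzjz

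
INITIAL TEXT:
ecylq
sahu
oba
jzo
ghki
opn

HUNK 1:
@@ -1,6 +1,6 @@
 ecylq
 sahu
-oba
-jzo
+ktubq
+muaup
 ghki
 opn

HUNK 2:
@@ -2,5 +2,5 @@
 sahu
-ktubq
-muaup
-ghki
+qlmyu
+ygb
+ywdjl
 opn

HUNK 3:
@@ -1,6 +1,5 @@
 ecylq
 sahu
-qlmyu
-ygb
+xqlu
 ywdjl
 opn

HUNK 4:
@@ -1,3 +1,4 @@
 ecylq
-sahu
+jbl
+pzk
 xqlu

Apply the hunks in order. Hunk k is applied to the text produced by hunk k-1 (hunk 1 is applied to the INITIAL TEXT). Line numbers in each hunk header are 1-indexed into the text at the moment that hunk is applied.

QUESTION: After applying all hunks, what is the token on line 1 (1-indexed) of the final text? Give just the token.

Answer: ecylq

Derivation:
Hunk 1: at line 1 remove [oba,jzo] add [ktubq,muaup] -> 6 lines: ecylq sahu ktubq muaup ghki opn
Hunk 2: at line 2 remove [ktubq,muaup,ghki] add [qlmyu,ygb,ywdjl] -> 6 lines: ecylq sahu qlmyu ygb ywdjl opn
Hunk 3: at line 1 remove [qlmyu,ygb] add [xqlu] -> 5 lines: ecylq sahu xqlu ywdjl opn
Hunk 4: at line 1 remove [sahu] add [jbl,pzk] -> 6 lines: ecylq jbl pzk xqlu ywdjl opn
Final line 1: ecylq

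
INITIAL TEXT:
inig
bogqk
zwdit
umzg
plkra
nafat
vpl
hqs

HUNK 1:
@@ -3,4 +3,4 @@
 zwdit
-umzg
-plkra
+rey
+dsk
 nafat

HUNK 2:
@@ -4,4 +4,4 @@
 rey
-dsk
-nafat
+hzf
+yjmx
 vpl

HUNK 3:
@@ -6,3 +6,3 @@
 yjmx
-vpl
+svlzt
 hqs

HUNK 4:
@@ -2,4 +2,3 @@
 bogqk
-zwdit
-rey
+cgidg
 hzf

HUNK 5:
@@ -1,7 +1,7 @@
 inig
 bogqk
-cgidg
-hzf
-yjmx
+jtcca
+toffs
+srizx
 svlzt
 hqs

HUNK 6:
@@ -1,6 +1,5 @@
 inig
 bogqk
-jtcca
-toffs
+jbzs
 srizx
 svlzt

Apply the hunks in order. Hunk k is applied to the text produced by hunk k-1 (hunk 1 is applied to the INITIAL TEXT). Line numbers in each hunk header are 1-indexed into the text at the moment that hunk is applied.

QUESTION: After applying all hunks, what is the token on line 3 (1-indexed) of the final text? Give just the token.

Hunk 1: at line 3 remove [umzg,plkra] add [rey,dsk] -> 8 lines: inig bogqk zwdit rey dsk nafat vpl hqs
Hunk 2: at line 4 remove [dsk,nafat] add [hzf,yjmx] -> 8 lines: inig bogqk zwdit rey hzf yjmx vpl hqs
Hunk 3: at line 6 remove [vpl] add [svlzt] -> 8 lines: inig bogqk zwdit rey hzf yjmx svlzt hqs
Hunk 4: at line 2 remove [zwdit,rey] add [cgidg] -> 7 lines: inig bogqk cgidg hzf yjmx svlzt hqs
Hunk 5: at line 1 remove [cgidg,hzf,yjmx] add [jtcca,toffs,srizx] -> 7 lines: inig bogqk jtcca toffs srizx svlzt hqs
Hunk 6: at line 1 remove [jtcca,toffs] add [jbzs] -> 6 lines: inig bogqk jbzs srizx svlzt hqs
Final line 3: jbzs

Answer: jbzs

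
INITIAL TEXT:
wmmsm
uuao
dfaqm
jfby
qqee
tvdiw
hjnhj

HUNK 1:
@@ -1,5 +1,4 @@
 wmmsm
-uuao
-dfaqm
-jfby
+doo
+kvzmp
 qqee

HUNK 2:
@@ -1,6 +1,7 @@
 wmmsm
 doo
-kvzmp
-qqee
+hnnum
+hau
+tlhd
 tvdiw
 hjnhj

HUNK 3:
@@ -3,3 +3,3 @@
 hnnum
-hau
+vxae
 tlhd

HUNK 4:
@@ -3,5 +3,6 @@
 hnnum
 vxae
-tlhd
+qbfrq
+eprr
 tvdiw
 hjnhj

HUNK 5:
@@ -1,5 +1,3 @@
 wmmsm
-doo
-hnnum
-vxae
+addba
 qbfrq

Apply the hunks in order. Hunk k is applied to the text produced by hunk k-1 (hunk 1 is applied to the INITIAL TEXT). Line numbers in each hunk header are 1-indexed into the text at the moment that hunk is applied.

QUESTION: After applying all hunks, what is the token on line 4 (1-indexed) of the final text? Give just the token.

Answer: eprr

Derivation:
Hunk 1: at line 1 remove [uuao,dfaqm,jfby] add [doo,kvzmp] -> 6 lines: wmmsm doo kvzmp qqee tvdiw hjnhj
Hunk 2: at line 1 remove [kvzmp,qqee] add [hnnum,hau,tlhd] -> 7 lines: wmmsm doo hnnum hau tlhd tvdiw hjnhj
Hunk 3: at line 3 remove [hau] add [vxae] -> 7 lines: wmmsm doo hnnum vxae tlhd tvdiw hjnhj
Hunk 4: at line 3 remove [tlhd] add [qbfrq,eprr] -> 8 lines: wmmsm doo hnnum vxae qbfrq eprr tvdiw hjnhj
Hunk 5: at line 1 remove [doo,hnnum,vxae] add [addba] -> 6 lines: wmmsm addba qbfrq eprr tvdiw hjnhj
Final line 4: eprr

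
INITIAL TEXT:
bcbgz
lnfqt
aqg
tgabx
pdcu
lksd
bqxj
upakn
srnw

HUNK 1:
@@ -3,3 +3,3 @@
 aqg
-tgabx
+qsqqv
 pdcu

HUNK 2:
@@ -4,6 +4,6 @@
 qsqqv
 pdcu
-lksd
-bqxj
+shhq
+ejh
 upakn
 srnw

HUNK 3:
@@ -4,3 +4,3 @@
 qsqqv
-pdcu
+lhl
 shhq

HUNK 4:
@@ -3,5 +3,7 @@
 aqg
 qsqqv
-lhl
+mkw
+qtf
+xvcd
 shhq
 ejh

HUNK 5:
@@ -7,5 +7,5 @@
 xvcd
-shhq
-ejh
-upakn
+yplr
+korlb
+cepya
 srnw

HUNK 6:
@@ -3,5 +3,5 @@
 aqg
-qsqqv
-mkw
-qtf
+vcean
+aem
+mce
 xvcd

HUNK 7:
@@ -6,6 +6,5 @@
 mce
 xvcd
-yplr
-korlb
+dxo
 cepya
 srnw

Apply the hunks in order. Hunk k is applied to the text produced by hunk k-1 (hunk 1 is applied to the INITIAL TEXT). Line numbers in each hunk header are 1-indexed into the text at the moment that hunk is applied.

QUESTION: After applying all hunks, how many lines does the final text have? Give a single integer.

Hunk 1: at line 3 remove [tgabx] add [qsqqv] -> 9 lines: bcbgz lnfqt aqg qsqqv pdcu lksd bqxj upakn srnw
Hunk 2: at line 4 remove [lksd,bqxj] add [shhq,ejh] -> 9 lines: bcbgz lnfqt aqg qsqqv pdcu shhq ejh upakn srnw
Hunk 3: at line 4 remove [pdcu] add [lhl] -> 9 lines: bcbgz lnfqt aqg qsqqv lhl shhq ejh upakn srnw
Hunk 4: at line 3 remove [lhl] add [mkw,qtf,xvcd] -> 11 lines: bcbgz lnfqt aqg qsqqv mkw qtf xvcd shhq ejh upakn srnw
Hunk 5: at line 7 remove [shhq,ejh,upakn] add [yplr,korlb,cepya] -> 11 lines: bcbgz lnfqt aqg qsqqv mkw qtf xvcd yplr korlb cepya srnw
Hunk 6: at line 3 remove [qsqqv,mkw,qtf] add [vcean,aem,mce] -> 11 lines: bcbgz lnfqt aqg vcean aem mce xvcd yplr korlb cepya srnw
Hunk 7: at line 6 remove [yplr,korlb] add [dxo] -> 10 lines: bcbgz lnfqt aqg vcean aem mce xvcd dxo cepya srnw
Final line count: 10

Answer: 10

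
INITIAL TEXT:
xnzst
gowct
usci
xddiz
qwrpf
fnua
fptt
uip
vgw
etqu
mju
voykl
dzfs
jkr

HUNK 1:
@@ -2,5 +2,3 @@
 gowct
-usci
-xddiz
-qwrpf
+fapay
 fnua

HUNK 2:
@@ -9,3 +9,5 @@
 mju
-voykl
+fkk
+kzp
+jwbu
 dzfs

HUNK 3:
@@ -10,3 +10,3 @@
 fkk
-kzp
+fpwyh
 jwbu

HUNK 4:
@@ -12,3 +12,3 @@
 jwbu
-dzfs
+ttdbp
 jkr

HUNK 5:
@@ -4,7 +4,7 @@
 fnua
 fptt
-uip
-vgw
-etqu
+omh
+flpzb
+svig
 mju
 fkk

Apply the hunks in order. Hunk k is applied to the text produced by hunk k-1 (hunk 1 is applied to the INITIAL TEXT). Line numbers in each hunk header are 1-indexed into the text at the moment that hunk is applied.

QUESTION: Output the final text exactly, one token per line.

Answer: xnzst
gowct
fapay
fnua
fptt
omh
flpzb
svig
mju
fkk
fpwyh
jwbu
ttdbp
jkr

Derivation:
Hunk 1: at line 2 remove [usci,xddiz,qwrpf] add [fapay] -> 12 lines: xnzst gowct fapay fnua fptt uip vgw etqu mju voykl dzfs jkr
Hunk 2: at line 9 remove [voykl] add [fkk,kzp,jwbu] -> 14 lines: xnzst gowct fapay fnua fptt uip vgw etqu mju fkk kzp jwbu dzfs jkr
Hunk 3: at line 10 remove [kzp] add [fpwyh] -> 14 lines: xnzst gowct fapay fnua fptt uip vgw etqu mju fkk fpwyh jwbu dzfs jkr
Hunk 4: at line 12 remove [dzfs] add [ttdbp] -> 14 lines: xnzst gowct fapay fnua fptt uip vgw etqu mju fkk fpwyh jwbu ttdbp jkr
Hunk 5: at line 4 remove [uip,vgw,etqu] add [omh,flpzb,svig] -> 14 lines: xnzst gowct fapay fnua fptt omh flpzb svig mju fkk fpwyh jwbu ttdbp jkr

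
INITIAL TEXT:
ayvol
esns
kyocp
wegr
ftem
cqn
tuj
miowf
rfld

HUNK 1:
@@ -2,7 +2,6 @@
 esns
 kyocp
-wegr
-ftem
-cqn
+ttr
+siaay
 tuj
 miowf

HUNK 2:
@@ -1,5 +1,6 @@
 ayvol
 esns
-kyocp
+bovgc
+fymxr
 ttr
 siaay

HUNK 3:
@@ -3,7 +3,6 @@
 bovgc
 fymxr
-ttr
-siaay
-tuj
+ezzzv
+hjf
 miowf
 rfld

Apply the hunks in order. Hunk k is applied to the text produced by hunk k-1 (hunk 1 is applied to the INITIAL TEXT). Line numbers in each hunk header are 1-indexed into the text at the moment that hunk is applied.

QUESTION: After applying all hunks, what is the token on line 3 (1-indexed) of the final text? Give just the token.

Hunk 1: at line 2 remove [wegr,ftem,cqn] add [ttr,siaay] -> 8 lines: ayvol esns kyocp ttr siaay tuj miowf rfld
Hunk 2: at line 1 remove [kyocp] add [bovgc,fymxr] -> 9 lines: ayvol esns bovgc fymxr ttr siaay tuj miowf rfld
Hunk 3: at line 3 remove [ttr,siaay,tuj] add [ezzzv,hjf] -> 8 lines: ayvol esns bovgc fymxr ezzzv hjf miowf rfld
Final line 3: bovgc

Answer: bovgc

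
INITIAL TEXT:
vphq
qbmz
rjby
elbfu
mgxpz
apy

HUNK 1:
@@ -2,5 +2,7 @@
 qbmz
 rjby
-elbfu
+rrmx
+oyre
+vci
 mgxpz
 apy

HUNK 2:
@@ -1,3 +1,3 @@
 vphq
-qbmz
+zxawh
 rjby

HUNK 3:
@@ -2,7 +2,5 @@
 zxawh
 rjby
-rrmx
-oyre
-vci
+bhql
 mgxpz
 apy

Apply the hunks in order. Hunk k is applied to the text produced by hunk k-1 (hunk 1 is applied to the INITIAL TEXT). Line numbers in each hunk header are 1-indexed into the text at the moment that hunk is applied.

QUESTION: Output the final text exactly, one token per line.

Answer: vphq
zxawh
rjby
bhql
mgxpz
apy

Derivation:
Hunk 1: at line 2 remove [elbfu] add [rrmx,oyre,vci] -> 8 lines: vphq qbmz rjby rrmx oyre vci mgxpz apy
Hunk 2: at line 1 remove [qbmz] add [zxawh] -> 8 lines: vphq zxawh rjby rrmx oyre vci mgxpz apy
Hunk 3: at line 2 remove [rrmx,oyre,vci] add [bhql] -> 6 lines: vphq zxawh rjby bhql mgxpz apy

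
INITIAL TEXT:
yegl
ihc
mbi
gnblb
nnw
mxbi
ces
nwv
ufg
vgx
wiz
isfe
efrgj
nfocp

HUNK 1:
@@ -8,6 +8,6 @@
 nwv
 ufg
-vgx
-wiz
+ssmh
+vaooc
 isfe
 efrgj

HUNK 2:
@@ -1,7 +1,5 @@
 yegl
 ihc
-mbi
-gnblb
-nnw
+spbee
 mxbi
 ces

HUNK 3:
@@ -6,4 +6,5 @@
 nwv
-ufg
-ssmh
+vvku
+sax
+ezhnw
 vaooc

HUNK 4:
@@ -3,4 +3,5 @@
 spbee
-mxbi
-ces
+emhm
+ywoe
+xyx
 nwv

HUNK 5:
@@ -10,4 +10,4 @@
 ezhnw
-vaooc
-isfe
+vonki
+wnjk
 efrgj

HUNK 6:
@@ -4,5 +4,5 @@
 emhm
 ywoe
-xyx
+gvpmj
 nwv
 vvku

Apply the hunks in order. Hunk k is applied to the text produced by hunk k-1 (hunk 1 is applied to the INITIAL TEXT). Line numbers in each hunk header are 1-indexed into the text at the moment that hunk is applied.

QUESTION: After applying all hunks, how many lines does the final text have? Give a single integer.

Answer: 14

Derivation:
Hunk 1: at line 8 remove [vgx,wiz] add [ssmh,vaooc] -> 14 lines: yegl ihc mbi gnblb nnw mxbi ces nwv ufg ssmh vaooc isfe efrgj nfocp
Hunk 2: at line 1 remove [mbi,gnblb,nnw] add [spbee] -> 12 lines: yegl ihc spbee mxbi ces nwv ufg ssmh vaooc isfe efrgj nfocp
Hunk 3: at line 6 remove [ufg,ssmh] add [vvku,sax,ezhnw] -> 13 lines: yegl ihc spbee mxbi ces nwv vvku sax ezhnw vaooc isfe efrgj nfocp
Hunk 4: at line 3 remove [mxbi,ces] add [emhm,ywoe,xyx] -> 14 lines: yegl ihc spbee emhm ywoe xyx nwv vvku sax ezhnw vaooc isfe efrgj nfocp
Hunk 5: at line 10 remove [vaooc,isfe] add [vonki,wnjk] -> 14 lines: yegl ihc spbee emhm ywoe xyx nwv vvku sax ezhnw vonki wnjk efrgj nfocp
Hunk 6: at line 4 remove [xyx] add [gvpmj] -> 14 lines: yegl ihc spbee emhm ywoe gvpmj nwv vvku sax ezhnw vonki wnjk efrgj nfocp
Final line count: 14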